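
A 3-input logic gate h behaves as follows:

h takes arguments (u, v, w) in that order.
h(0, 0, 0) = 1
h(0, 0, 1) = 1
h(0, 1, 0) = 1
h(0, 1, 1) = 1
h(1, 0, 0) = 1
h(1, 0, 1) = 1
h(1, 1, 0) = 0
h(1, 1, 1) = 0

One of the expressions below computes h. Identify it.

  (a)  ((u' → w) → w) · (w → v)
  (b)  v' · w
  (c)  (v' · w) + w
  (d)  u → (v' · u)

(a): at (0,0,1) it gives 0, but h = 1 — eliminated.
(b): at (0,0,0) it gives 0, but h = 1 — eliminated.
(c): at (0,0,0) it gives 0, but h = 1 — eliminated.
Only (d) survives; checking it on all 8 rows confirms it matches h.

d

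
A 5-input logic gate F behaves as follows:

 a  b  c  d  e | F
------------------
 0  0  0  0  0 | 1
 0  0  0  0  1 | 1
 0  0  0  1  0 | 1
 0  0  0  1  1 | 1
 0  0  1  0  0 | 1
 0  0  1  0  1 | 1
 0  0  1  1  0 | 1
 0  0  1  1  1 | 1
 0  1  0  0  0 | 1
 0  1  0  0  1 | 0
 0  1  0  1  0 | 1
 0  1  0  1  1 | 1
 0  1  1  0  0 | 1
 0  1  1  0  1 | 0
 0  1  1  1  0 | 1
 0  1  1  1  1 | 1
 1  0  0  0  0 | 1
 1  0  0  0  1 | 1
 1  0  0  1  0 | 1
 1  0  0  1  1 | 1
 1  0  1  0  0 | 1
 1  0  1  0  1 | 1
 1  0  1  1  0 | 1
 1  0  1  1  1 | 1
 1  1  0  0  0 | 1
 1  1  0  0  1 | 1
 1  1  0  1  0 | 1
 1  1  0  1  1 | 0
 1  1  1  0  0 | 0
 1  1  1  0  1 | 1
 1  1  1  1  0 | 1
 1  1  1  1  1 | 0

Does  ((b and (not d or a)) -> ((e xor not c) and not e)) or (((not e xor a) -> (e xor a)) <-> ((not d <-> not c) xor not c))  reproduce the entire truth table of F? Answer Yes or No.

Test each input against both F and the formula:
  a=0, b=0, c=0, d=0, e=0: formula gives 1, F = 1 ✓
  a=0, b=0, c=0, d=0, e=1: formula gives 1, F = 1 ✓
  a=0, b=0, c=0, d=1, e=0: formula gives 1, F = 1 ✓
  a=0, b=0, c=0, d=1, e=1: formula gives 1, F = 1 ✓
  … (the remaining 28 rows also agree.)
No disagreement on any input; they are logically equivalent.

Yes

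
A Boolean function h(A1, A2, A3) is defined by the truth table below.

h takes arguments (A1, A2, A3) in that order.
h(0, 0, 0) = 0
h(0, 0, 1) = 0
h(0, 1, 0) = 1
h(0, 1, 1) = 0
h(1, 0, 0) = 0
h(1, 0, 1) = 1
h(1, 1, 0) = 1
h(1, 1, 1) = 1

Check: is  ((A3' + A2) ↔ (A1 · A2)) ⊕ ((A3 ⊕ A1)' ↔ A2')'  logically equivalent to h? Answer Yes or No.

No

Check the formula against h row by row:
  A1=0, A2=0, A3=0: formula gives 0, h = 0 ✓
  A1=0, A2=0, A3=1: formula gives 0, h = 0 ✓
  A1=0, A2=1, A3=0: formula gives 1, h = 1 ✓
  A1=0, A2=1, A3=1: formula gives 0, h = 0 ✓
  A1=1, A2=0, A3=0: formula gives 1, but h = 0 ✗
Since they disagree at (1,0,0), the expression is not a correct formula for h.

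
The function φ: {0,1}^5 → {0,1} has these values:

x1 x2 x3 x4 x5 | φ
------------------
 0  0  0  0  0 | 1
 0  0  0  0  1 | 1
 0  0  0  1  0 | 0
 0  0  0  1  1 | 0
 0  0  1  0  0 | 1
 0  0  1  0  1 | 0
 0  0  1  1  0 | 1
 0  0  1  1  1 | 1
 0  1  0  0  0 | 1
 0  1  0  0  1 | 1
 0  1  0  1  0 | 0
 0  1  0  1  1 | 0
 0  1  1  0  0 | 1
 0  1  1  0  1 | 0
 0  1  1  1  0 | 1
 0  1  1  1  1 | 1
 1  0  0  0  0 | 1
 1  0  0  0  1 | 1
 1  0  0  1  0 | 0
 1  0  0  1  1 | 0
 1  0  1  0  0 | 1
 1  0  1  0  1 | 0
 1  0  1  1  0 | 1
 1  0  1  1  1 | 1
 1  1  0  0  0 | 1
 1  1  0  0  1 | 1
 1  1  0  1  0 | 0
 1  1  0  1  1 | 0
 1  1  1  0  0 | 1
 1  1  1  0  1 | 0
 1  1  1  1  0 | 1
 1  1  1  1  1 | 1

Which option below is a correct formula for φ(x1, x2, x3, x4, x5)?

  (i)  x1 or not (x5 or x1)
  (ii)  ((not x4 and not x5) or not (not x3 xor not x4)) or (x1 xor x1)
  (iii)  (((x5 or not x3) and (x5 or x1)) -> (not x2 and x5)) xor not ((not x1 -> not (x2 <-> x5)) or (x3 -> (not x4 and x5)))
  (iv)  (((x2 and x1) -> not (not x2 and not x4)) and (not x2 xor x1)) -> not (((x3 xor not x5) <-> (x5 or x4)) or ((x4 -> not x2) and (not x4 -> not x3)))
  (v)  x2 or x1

ii

(i) fails at (0,0,0,0,1): the formula yields 0, φ is 1.
(iii) fails at (0,0,0,1,0): the formula yields 1, φ is 0.
(iv) fails at (0,0,0,0,0): the formula yields 0, φ is 1.
(v) fails at (0,0,0,0,0): the formula yields 0, φ is 1.
That leaves (ii). Evaluating it on every row reproduces the table of φ exactly.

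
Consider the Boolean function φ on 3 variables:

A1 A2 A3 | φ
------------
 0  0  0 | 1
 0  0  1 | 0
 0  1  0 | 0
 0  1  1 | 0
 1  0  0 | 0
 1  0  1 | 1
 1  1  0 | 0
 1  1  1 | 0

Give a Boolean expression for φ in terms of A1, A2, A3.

φ=1 on 2 inputs: (0,0,0), (1,0,1). Reading each as a conjunction of literals (¬A1·¬A2·¬A3, A1·¬A2·A3) and taking the OR gives the canonical DNF.

φ(A1, A2, A3) = ((NOT A1 AND NOT A2) AND NOT A3) OR ((A1 AND NOT A2) AND A3)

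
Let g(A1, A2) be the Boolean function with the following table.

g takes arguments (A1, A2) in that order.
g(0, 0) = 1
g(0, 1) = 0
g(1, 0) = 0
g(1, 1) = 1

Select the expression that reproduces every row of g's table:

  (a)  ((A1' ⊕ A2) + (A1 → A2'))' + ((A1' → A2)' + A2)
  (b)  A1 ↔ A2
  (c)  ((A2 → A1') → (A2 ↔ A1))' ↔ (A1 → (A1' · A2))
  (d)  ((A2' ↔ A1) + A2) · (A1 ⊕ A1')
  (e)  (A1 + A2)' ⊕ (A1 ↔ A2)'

(a) disagrees with g on (0,1) (formula → 1, table → 0); rule it out.
(c) disagrees with g on (0,0) (formula → 0, table → 1); rule it out.
(d) disagrees with g on (0,0) (formula → 0, table → 1); rule it out.
(e) disagrees with g on (0,1) (formula → 1, table → 0); rule it out.
Only (b) survives; checking it on all 4 rows confirms it matches g.

b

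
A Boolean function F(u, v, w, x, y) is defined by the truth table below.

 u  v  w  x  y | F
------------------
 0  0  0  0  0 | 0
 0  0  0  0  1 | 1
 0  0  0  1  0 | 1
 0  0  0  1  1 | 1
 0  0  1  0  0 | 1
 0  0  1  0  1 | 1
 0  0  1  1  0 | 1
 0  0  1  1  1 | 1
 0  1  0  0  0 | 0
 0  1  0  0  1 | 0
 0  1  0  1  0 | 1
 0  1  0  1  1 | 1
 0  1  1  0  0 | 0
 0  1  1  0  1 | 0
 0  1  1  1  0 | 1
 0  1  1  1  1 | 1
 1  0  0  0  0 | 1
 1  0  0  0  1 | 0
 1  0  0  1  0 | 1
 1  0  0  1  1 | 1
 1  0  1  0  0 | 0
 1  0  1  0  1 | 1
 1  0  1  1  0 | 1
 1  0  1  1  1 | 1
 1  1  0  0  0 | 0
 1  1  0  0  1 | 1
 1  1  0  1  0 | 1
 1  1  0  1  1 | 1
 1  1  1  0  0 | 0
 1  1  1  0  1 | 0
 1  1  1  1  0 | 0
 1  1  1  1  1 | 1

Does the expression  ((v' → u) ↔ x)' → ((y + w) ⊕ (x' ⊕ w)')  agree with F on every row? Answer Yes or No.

No

Test each input against both F and the formula:
  u=0, v=0, w=0, x=0, y=0: formula gives 1, but F = 0 ✗
Since they disagree at (0,0,0,0,0), the expression is not a correct formula for F.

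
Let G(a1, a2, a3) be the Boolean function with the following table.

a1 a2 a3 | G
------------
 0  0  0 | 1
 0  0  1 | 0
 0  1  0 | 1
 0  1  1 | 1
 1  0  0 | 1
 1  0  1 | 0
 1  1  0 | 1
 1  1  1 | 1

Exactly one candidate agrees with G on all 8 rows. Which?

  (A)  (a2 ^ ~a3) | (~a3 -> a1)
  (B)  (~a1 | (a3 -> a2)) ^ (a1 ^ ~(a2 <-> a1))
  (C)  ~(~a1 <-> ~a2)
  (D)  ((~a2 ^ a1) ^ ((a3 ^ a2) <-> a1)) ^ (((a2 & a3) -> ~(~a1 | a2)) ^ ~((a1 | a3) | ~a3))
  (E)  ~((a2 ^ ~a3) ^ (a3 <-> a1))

(A) disagrees with G on (0,0,1) (formula → 1, table → 0); rule it out.
(B) disagrees with G on (0,0,1) (formula → 1, table → 0); rule it out.
(C) disagrees with G on (0,0,0) (formula → 0, table → 1); rule it out.
(E) disagrees with G on (0,0,1) (formula → 1, table → 0); rule it out.
(D) is the remaining candidate, and it agrees with G on all 8 inputs.

D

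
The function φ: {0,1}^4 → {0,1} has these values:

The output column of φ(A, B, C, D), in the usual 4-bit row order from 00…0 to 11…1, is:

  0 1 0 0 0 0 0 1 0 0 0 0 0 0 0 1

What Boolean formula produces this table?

The 1-rows are (0,0,0,1), (0,1,1,1), (1,1,1,1). Each contributes one minterm — ¬A·¬B·¬C·D; ¬A·B·C·D; A·B·C·D — and their disjunction is a sum-of-products form of φ.

φ(A, B, C, D) = ((((not A and not B) and not C) and D) or (((not A and B) and C) and D)) or (((A and B) and C) and D)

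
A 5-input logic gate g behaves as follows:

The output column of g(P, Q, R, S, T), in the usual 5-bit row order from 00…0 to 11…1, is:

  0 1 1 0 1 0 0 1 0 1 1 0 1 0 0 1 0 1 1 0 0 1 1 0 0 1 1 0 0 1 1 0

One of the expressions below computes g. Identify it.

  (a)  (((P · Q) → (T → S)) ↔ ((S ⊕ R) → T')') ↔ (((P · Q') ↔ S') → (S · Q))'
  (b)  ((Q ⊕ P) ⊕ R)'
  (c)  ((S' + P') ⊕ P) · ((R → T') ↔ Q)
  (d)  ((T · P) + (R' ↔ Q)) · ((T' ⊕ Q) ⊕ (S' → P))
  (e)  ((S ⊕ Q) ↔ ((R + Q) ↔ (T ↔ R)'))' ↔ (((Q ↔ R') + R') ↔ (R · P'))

e

(a): at (0,0,0,0,0) it gives 1, but g = 0 — eliminated.
(b): at (0,0,0,0,0) it gives 1, but g = 0 — eliminated.
(c): at (0,0,0,0,1) it gives 0, but g = 1 — eliminated.
(d): at (0,0,0,0,1) it gives 0, but g = 1 — eliminated.
Only (e) survives; checking it on all 32 rows confirms it matches g.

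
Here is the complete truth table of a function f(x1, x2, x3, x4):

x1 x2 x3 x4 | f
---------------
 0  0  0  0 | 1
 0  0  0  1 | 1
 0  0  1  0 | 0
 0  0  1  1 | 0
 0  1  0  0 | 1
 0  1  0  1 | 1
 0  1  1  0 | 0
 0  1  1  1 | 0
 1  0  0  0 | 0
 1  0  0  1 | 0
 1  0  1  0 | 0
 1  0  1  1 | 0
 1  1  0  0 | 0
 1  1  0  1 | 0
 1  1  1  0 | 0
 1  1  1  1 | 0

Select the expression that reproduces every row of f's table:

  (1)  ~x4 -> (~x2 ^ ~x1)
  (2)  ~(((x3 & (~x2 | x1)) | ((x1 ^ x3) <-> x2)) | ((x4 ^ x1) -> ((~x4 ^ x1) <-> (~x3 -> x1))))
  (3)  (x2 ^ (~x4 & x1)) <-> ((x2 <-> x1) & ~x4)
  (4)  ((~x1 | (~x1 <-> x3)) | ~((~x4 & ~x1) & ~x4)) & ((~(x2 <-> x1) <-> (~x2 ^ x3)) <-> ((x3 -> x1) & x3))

4

(1): at (0,0,0,0) it gives 0, but f = 1 — eliminated.
(2): at (0,0,0,0) it gives 0, but f = 1 — eliminated.
(3): at (0,0,0,0) it gives 0, but f = 1 — eliminated.
That leaves (4). Evaluating it on every row reproduces the table of f exactly.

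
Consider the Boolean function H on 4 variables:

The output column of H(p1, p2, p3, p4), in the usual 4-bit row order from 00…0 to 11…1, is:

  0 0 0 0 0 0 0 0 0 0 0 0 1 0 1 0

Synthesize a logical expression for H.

H=1 on 2 inputs: (1,1,0,0), (1,1,1,0). Reading each as a conjunction of literals (p1·p2·¬p3·¬p4, p1·p2·p3·¬p4) and taking the OR gives the canonical DNF.

H(p1, p2, p3, p4) = (((p1 and p2) and not p3) and not p4) or (((p1 and p2) and p3) and not p4)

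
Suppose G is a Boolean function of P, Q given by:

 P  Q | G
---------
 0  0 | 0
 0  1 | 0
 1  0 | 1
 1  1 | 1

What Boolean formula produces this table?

G(P, Q) = (P ∧ ¬Q) ∨ (P ∧ Q)

Collect the rows where G=1 — (1,0), (1,1) — and write one minterm per row: P·¬Q, P·Q. Their union (logical OR) reproduces the table exactly.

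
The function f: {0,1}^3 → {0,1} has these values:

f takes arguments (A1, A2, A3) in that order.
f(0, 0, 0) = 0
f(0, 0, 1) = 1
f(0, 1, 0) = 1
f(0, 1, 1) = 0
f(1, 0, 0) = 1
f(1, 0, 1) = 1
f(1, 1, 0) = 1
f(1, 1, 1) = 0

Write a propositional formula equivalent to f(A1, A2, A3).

f is 0 on only 3 rows — (0,0,0), (0,1,1), (1,1,1). Writing each as a minterm (¬A1·¬A2·¬A3, ¬A1·A2·A3, A1·A2·A3) and OR-ing them characterizes exactly where f=0, so f is the negation of that disjunction.

f(A1, A2, A3) = ~((((~A1 & ~A2) & ~A3) | ((~A1 & A2) & A3)) | ((A1 & A2) & A3))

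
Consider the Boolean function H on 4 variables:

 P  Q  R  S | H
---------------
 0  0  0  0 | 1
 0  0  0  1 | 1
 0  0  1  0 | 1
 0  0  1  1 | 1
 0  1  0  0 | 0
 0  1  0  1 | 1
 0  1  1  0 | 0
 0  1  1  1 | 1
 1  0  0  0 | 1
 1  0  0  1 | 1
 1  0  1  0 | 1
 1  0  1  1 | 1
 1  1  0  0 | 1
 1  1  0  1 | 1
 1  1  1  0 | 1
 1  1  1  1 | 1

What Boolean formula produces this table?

H(P, Q, R, S) = ¬((((¬P ∧ Q) ∧ ¬R) ∧ ¬S) ∨ (((¬P ∧ Q) ∧ R) ∧ ¬S))

There are just 2 zero rows: (0,1,0,0), (0,1,1,0). Their minterms are ¬P·Q·¬R·¬S, ¬P·Q·R·¬S; the OR of those covers precisely the 0-outputs, and negating it yields H.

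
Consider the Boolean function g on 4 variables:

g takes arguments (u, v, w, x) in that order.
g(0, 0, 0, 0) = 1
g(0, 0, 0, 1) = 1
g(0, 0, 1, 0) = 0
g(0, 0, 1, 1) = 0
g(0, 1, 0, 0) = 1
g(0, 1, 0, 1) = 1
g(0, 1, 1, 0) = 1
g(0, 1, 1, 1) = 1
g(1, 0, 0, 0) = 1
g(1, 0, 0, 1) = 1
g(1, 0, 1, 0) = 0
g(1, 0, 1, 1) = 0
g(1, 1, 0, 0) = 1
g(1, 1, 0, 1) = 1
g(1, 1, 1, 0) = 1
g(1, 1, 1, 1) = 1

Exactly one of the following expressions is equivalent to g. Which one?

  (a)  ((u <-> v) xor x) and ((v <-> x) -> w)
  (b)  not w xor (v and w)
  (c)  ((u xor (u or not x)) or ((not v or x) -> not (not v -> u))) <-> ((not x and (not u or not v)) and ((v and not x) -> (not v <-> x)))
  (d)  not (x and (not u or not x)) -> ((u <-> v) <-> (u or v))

(a) fails at (0,0,0,0): the formula yields 0, g is 1.
(c) fails at (0,0,0,1): the formula yields 0, g is 1.
(d) fails at (0,0,0,0): the formula yields 0, g is 1.
Only (b) survives; checking it on all 16 rows confirms it matches g.

b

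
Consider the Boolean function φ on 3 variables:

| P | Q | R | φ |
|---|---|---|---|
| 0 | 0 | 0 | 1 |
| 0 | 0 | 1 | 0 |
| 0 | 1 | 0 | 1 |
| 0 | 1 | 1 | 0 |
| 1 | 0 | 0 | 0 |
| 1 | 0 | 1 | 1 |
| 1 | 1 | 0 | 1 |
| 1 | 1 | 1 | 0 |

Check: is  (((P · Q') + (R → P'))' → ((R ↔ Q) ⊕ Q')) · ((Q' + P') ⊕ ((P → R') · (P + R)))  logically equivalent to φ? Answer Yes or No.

Yes

Evaluate (((P · Q') + (R → P'))' → ((R ↔ Q) ⊕ Q')) · ((Q' + P') ⊕ ((P → R') · (P + R))) on each row and compare to φ:
  P=0, Q=0, R=0: formula gives 1, φ = 1 ✓
  P=0, Q=0, R=1: formula gives 0, φ = 0 ✓
  P=0, Q=1, R=0: formula gives 1, φ = 1 ✓
  P=0, Q=1, R=1: formula gives 0, φ = 0 ✓
  P=1, Q=0, R=0: formula gives 0, φ = 0 ✓
  …and likewise for the remaining 3 rows.
No disagreement on any input; they are logically equivalent.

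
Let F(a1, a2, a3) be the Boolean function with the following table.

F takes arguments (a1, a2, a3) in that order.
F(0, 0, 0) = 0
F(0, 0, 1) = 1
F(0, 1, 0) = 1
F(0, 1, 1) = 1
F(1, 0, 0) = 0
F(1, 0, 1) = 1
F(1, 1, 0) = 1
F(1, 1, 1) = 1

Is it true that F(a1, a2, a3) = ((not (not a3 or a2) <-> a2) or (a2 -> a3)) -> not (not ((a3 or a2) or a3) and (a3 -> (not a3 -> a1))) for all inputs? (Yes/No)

Evaluate ((not (not a3 or a2) <-> a2) or (a2 -> a3)) -> not (not ((a3 or a2) or a3) and (a3 -> (not a3 -> a1))) on each row and compare to F:
  a1=0, a2=0, a3=0: formula gives 0, F = 0 ✓
  a1=0, a2=0, a3=1: formula gives 1, F = 1 ✓
  a1=0, a2=1, a3=0: formula gives 1, F = 1 ✓
  a1=0, a2=1, a3=1: formula gives 1, F = 1 ✓
  a1=1, a2=0, a3=0: formula gives 0, F = 0 ✓
  … (the remaining 3 rows also agree.)
No disagreement on any input; they are logically equivalent.

Yes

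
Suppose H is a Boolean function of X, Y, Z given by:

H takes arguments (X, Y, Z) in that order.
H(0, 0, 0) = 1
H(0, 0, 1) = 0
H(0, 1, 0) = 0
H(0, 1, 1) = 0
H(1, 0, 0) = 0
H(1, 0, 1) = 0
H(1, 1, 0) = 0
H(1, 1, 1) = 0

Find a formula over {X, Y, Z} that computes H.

The output is 1 only when every input is 0 — NOR of all inputs.

H(X, Y, Z) = ~((X | Y) | Z)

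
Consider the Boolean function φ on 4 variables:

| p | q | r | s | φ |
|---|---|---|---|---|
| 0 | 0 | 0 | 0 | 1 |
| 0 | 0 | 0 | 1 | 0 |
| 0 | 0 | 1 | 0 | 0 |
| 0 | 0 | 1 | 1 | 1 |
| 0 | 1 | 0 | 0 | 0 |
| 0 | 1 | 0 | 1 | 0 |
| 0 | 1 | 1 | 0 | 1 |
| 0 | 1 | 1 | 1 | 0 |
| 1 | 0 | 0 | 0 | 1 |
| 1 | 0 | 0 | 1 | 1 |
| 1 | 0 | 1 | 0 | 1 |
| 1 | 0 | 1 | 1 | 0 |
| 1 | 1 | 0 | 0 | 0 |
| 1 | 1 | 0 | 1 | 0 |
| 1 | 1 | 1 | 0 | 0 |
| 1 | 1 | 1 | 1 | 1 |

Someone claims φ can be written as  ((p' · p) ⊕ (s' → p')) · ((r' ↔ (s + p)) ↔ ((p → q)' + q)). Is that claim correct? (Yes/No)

Test each input against both φ and the formula:
  p=0, q=0, r=0, s=0: formula gives 1, φ = 1 ✓
  p=0, q=0, r=0, s=1: formula gives 0, φ = 0 ✓
  p=0, q=0, r=1, s=0: formula gives 0, φ = 0 ✓
  p=0, q=0, r=1, s=1: formula gives 1, φ = 1 ✓
  …
  p=0, q=1, r=0, s=1: formula gives 1, but φ = 0 ✗
A single disagreement suffices: at (0,1,0,1) they differ, so the formula does not compute φ.

No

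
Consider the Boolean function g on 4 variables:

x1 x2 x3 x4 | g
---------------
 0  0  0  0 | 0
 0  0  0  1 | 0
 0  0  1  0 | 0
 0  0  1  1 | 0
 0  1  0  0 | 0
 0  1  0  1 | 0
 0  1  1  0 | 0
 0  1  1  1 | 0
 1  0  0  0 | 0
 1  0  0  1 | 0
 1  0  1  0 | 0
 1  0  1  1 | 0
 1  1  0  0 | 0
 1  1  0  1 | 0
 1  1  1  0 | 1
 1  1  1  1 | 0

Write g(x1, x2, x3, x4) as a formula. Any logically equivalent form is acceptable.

g(x1, x2, x3, x4) = ((x1 · x2) · x3) · x4'

g is 1 on exactly one input, (1,1,1,0), whose minterm is x1·x2·x3·¬x4. So g is just that conjunction.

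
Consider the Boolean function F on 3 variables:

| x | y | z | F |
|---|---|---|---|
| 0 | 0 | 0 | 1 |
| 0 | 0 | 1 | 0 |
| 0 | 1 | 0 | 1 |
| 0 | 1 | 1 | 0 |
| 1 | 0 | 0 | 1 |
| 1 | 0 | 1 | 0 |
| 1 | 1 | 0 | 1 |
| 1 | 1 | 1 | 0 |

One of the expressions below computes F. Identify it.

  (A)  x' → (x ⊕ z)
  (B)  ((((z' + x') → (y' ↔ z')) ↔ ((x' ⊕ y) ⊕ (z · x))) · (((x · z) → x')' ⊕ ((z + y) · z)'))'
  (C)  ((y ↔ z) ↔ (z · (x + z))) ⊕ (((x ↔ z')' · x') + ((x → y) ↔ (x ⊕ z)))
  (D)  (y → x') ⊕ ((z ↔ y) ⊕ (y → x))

D

(A): at (0,0,0) it gives 0, but F = 1 — eliminated.
(B): at (0,0,0) it gives 0, but F = 1 — eliminated.
(C): at (0,0,1) it gives 1, but F = 0 — eliminated.
(D) is the remaining candidate, and it agrees with F on all 8 inputs.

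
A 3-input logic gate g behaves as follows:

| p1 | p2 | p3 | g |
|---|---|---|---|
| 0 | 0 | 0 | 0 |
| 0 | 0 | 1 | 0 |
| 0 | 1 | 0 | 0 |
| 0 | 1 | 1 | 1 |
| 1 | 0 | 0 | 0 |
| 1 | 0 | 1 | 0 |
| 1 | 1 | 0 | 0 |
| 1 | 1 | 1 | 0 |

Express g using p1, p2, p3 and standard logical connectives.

g(p1, p2, p3) = (¬p1 ∧ p2) ∧ p3

Only row (0,1,1) gives 1. That row's minterm ¬p1·p2·p3 is g directly.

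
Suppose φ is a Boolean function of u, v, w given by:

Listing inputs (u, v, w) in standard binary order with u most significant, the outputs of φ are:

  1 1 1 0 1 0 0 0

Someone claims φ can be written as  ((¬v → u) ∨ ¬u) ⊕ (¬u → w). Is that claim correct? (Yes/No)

Test each input against both φ and the formula:
  u=0, v=0, w=0: formula gives 1, φ = 1 ✓
  u=0, v=0, w=1: formula gives 0, but φ = 1 ✗
A single disagreement suffices: at (0,0,1) they differ, so the formula does not compute φ.

No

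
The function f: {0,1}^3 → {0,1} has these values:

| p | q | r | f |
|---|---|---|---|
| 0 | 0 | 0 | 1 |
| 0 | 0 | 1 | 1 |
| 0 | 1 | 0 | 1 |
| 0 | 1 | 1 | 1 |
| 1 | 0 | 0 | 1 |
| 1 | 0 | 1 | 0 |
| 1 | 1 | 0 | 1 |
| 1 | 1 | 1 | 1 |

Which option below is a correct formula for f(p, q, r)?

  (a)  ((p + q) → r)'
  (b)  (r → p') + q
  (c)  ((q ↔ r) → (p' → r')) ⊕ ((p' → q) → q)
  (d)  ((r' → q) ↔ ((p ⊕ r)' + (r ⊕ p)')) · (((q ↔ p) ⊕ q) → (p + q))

b

(a) disagrees with f on (0,0,0) (formula → 0, table → 1); rule it out.
(c) disagrees with f on (0,0,0) (formula → 0, table → 1); rule it out.
(d) disagrees with f on (0,0,0) (formula → 0, table → 1); rule it out.
(b) is the remaining candidate, and it agrees with f on all 8 inputs.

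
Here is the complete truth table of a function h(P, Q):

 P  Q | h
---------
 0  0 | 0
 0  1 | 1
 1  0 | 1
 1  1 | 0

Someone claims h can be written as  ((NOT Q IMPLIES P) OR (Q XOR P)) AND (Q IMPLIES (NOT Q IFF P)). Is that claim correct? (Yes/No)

Check the formula against h row by row:
  P=0, Q=0: formula gives 0, h = 0 ✓
  P=0, Q=1: formula gives 1, h = 1 ✓
  P=1, Q=0: formula gives 1, h = 1 ✓
  P=1, Q=1: formula gives 0, h = 0 ✓
No disagreement on any input; they are logically equivalent.

Yes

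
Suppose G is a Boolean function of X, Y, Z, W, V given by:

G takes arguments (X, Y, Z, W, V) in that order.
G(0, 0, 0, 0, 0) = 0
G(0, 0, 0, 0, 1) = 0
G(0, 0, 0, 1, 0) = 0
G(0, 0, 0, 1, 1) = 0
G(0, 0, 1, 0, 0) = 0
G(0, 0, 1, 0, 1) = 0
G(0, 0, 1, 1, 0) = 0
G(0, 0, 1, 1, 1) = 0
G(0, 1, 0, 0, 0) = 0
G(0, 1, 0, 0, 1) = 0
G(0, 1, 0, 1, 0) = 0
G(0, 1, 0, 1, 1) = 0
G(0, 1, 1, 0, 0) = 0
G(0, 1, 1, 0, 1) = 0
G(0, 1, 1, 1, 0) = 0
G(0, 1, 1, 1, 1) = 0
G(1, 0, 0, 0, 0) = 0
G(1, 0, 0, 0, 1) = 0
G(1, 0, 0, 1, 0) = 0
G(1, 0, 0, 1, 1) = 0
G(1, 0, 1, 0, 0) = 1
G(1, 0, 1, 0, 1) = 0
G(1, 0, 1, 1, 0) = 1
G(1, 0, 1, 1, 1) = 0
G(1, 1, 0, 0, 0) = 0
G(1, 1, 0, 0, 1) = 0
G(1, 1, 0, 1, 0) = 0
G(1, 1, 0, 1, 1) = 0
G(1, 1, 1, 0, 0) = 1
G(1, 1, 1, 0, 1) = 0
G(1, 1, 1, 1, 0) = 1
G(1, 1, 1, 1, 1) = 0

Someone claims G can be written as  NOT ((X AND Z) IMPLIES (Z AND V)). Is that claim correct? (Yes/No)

Evaluate NOT ((X AND Z) IMPLIES (Z AND V)) on each row and compare to G:
  X=0, Y=0, Z=0, W=0, V=0: formula gives 0, G = 0 ✓
  X=0, Y=0, Z=0, W=0, V=1: formula gives 0, G = 0 ✓
  X=0, Y=0, Z=0, W=1, V=0: formula gives 0, G = 0 ✓
  X=0, Y=0, Z=0, W=1, V=1: formula gives 0, G = 0 ✓
  …and likewise for the remaining 28 rows.
No disagreement on any input; they are logically equivalent.

Yes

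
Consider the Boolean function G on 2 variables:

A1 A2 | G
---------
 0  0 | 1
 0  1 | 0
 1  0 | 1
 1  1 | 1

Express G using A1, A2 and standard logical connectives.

This is A2 → A1 (false only at 0,1).

G(A1, A2) = A2 -> A1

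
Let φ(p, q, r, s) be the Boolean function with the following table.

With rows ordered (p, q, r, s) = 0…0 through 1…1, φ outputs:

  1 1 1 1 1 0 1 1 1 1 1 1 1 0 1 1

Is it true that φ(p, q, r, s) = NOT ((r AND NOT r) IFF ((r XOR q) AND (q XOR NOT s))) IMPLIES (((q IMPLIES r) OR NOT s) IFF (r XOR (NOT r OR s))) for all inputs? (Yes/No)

Test each input against both φ and the formula:
  p=0, q=0, r=0, s=0: formula gives 1, φ = 1 ✓
  p=0, q=0, r=0, s=1: formula gives 1, φ = 1 ✓
  p=0, q=0, r=1, s=0: formula gives 1, φ = 1 ✓
  p=0, q=0, r=1, s=1: formula gives 1, φ = 1 ✓
  …and likewise for the remaining 12 rows.
Every row agrees, so the formula is equivalent.

Yes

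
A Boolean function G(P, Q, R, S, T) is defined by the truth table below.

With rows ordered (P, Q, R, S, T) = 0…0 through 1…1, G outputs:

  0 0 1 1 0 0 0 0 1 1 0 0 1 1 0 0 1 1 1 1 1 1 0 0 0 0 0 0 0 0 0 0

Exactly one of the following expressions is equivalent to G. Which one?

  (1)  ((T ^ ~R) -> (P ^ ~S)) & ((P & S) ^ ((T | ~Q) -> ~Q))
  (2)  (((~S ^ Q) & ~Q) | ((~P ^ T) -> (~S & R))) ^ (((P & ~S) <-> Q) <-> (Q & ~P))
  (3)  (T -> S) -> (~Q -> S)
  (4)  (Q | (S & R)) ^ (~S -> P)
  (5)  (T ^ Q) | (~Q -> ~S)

4

(1) fails at (0,0,0,0,0): the formula yields 1, G is 0.
(2) fails at (0,0,0,0,0): the formula yields 1, G is 0.
(3) fails at (0,0,0,0,1): the formula yields 1, G is 0.
(5) fails at (0,0,0,0,0): the formula yields 1, G is 0.
(4) is the remaining candidate, and it agrees with G on all 32 inputs.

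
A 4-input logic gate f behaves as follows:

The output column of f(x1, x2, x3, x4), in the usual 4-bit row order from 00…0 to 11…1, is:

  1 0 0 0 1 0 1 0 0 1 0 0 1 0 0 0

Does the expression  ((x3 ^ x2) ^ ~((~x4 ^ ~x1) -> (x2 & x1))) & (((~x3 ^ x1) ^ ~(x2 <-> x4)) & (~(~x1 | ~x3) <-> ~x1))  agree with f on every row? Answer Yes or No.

No

Evaluate ((x3 ^ x2) ^ ~((~x4 ^ ~x1) -> (x2 & x1))) & (((~x3 ^ x1) ^ ~(x2 <-> x4)) & (~(~x1 | ~x3) <-> ~x1)) on each row and compare to f:
  x1=0, x2=0, x3=0, x4=0: formula gives 0, but f = 1 ✗
Row (0,0,0,0) is a counterexample, so the formula is not equivalent to f.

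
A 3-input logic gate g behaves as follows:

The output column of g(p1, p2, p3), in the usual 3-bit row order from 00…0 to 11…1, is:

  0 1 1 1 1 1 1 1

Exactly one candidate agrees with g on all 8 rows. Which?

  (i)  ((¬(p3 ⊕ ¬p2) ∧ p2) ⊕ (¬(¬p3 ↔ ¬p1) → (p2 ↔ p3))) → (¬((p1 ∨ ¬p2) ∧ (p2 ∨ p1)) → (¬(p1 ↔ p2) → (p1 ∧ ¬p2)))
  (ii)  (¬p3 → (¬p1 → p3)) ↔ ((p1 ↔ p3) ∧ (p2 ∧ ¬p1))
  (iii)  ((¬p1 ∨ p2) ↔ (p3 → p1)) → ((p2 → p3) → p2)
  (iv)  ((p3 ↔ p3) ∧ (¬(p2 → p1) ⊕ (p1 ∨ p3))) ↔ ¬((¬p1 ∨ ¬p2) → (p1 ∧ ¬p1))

(i) disagrees with g on (0,0,0) (formula → 1, table → 0); rule it out.
(ii) disagrees with g on (0,0,0) (formula → 1, table → 0); rule it out.
(iv) disagrees with g on (0,1,1) (formula → 0, table → 1); rule it out.
(iii) is the remaining candidate, and it agrees with g on all 8 inputs.

iii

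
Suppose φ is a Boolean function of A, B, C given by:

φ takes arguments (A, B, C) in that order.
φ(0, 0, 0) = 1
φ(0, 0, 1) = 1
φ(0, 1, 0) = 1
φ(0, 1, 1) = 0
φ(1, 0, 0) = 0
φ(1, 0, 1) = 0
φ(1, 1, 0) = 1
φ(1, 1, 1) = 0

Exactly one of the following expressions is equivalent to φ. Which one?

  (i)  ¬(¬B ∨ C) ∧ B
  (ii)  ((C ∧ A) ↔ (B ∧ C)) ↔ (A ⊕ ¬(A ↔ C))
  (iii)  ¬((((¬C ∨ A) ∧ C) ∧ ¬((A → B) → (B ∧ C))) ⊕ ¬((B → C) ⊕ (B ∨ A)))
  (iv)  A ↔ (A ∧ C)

iii

(i) disagrees with φ on (0,0,0) (formula → 0, table → 1); rule it out.
(ii) disagrees with φ on (0,0,0) (formula → 0, table → 1); rule it out.
(iv) disagrees with φ on (0,1,1) (formula → 1, table → 0); rule it out.
That leaves (iii). Evaluating it on every row reproduces the table of φ exactly.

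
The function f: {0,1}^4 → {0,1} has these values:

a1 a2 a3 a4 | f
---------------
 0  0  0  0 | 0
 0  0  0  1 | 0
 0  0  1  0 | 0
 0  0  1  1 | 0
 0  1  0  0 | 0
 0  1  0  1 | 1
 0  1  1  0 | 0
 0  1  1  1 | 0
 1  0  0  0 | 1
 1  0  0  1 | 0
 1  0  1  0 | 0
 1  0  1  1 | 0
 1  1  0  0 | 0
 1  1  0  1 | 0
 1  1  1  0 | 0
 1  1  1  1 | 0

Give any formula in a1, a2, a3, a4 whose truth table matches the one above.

f(a1, a2, a3, a4) = (((¬a1 ∧ a2) ∧ ¬a3) ∧ a4) ∨ (((a1 ∧ ¬a2) ∧ ¬a3) ∧ ¬a4)

Collect the rows where f=1 — (0,1,0,1), (1,0,0,0) — and write one minterm per row: ¬a1·a2·¬a3·a4, a1·¬a2·¬a3·¬a4. Their union (logical OR) reproduces the table exactly.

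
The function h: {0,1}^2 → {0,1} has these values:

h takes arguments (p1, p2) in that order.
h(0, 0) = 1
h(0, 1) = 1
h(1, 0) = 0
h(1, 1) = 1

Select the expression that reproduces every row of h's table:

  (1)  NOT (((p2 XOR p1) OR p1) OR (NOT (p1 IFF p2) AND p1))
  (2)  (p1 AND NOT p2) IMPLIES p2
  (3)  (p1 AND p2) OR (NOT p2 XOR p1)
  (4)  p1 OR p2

(1): at (0,1) it gives 0, but h = 1 — eliminated.
(3): at (0,1) it gives 0, but h = 1 — eliminated.
(4): at (0,0) it gives 0, but h = 1 — eliminated.
Only (2) survives; checking it on all 4 rows confirms it matches h.

2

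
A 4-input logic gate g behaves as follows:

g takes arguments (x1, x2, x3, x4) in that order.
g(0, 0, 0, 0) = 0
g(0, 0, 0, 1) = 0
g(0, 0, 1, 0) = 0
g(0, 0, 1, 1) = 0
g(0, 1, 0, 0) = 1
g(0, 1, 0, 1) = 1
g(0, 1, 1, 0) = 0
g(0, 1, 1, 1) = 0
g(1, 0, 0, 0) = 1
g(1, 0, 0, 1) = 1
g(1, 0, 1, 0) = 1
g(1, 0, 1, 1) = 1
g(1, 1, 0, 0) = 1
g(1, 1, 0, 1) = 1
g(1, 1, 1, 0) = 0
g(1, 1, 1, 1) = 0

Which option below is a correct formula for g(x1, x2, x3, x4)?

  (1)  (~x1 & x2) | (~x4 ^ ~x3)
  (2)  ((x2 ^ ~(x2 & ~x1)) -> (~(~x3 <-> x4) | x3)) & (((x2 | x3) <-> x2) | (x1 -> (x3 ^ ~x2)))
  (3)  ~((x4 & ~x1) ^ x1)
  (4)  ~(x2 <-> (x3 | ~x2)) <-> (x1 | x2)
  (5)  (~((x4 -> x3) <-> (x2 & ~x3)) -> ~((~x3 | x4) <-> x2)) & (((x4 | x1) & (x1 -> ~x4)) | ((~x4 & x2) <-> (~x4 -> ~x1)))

4

(1) fails at (0,0,0,1): the formula yields 1, g is 0.
(2) fails at (0,0,0,0): the formula yields 1, g is 0.
(3) fails at (0,0,0,0): the formula yields 1, g is 0.
(5) fails at (0,0,0,1): the formula yields 1, g is 0.
That leaves (4). Evaluating it on every row reproduces the table of g exactly.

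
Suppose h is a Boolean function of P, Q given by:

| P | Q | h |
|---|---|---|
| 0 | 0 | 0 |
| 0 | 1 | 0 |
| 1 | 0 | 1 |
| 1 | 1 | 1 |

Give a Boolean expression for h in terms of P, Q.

The output simply equals P.

h(P, Q) = P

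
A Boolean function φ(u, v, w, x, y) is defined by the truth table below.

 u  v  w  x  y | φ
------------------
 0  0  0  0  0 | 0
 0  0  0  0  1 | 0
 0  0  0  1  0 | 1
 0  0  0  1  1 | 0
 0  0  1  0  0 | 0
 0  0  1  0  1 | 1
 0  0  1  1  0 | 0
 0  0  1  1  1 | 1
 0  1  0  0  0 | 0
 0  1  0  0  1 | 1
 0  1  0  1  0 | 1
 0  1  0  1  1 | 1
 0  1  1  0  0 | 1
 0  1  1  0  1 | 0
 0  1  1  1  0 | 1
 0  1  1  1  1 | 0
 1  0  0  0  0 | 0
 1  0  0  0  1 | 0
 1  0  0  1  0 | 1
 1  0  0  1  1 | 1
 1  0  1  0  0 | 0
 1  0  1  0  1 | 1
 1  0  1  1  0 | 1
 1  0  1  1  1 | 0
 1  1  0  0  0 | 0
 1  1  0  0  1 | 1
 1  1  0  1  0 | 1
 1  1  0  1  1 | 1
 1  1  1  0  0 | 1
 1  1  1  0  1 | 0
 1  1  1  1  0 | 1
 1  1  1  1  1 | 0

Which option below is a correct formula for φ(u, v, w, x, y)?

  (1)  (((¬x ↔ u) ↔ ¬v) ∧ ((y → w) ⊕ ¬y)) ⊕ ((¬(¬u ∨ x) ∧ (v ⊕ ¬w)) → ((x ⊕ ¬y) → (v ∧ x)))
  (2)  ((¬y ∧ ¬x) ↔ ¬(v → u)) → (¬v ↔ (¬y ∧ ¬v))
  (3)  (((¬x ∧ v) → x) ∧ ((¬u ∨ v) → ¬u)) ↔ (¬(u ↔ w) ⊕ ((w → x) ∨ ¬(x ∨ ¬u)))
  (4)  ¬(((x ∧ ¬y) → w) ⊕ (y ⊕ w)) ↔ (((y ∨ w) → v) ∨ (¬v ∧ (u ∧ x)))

(1): at (0,0,0,0,0) it gives 1, but φ = 0 — eliminated.
(2): at (0,0,0,0,0) it gives 1, but φ = 0 — eliminated.
(3): at (0,0,0,0,0) it gives 1, but φ = 0 — eliminated.
(4) is the remaining candidate, and it agrees with φ on all 32 inputs.

4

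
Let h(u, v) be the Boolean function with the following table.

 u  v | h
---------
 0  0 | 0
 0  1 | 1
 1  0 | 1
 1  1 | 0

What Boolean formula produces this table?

The output is 1 exactly when an odd number of inputs are 1 — the 2-way XOR (parity).

h(u, v) = u ⊕ v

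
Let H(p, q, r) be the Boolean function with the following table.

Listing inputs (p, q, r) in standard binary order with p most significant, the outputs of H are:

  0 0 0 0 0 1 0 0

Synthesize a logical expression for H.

H is 1 on exactly one input, (1,0,1), whose minterm is p·¬q·r. So H is just that conjunction.

H(p, q, r) = (p & ~q) & r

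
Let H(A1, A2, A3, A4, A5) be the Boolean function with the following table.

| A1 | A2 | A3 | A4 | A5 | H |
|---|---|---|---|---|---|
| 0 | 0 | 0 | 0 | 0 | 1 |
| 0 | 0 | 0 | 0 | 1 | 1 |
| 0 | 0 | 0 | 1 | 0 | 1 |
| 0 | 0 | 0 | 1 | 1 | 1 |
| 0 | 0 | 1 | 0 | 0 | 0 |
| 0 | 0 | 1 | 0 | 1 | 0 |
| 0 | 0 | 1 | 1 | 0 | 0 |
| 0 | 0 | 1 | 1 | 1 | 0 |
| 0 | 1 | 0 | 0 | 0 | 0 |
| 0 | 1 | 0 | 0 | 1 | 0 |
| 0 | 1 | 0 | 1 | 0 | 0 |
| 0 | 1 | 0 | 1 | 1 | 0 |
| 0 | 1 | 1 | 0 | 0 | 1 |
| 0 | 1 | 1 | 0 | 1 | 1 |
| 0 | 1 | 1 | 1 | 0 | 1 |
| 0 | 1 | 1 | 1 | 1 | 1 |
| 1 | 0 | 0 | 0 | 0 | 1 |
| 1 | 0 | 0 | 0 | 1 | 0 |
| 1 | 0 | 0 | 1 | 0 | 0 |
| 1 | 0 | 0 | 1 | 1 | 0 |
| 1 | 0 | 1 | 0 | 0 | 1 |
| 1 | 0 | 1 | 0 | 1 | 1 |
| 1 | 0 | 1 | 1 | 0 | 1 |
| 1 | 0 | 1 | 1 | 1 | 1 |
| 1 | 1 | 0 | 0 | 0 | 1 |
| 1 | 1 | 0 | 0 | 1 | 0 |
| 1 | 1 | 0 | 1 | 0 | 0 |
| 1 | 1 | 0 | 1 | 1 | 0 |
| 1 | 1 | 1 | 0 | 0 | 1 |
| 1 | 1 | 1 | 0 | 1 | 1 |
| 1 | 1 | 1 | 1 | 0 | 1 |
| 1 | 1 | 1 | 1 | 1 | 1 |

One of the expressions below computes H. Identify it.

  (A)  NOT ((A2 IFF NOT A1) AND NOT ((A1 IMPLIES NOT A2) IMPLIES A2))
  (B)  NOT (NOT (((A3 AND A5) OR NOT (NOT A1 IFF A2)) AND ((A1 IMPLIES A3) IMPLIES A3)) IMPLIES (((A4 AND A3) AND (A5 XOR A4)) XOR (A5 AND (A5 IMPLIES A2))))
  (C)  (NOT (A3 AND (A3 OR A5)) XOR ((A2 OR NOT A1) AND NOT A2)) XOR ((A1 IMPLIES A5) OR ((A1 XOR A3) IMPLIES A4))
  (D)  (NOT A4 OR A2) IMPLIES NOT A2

C

(A) disagrees with H on (0,0,1,0,0) (formula → 1, table → 0); rule it out.
(B) disagrees with H on (0,1,0,0,0) (formula → 1, table → 0); rule it out.
(D) disagrees with H on (0,0,1,0,0) (formula → 1, table → 0); rule it out.
Only (C) survives; checking it on all 32 rows confirms it matches H.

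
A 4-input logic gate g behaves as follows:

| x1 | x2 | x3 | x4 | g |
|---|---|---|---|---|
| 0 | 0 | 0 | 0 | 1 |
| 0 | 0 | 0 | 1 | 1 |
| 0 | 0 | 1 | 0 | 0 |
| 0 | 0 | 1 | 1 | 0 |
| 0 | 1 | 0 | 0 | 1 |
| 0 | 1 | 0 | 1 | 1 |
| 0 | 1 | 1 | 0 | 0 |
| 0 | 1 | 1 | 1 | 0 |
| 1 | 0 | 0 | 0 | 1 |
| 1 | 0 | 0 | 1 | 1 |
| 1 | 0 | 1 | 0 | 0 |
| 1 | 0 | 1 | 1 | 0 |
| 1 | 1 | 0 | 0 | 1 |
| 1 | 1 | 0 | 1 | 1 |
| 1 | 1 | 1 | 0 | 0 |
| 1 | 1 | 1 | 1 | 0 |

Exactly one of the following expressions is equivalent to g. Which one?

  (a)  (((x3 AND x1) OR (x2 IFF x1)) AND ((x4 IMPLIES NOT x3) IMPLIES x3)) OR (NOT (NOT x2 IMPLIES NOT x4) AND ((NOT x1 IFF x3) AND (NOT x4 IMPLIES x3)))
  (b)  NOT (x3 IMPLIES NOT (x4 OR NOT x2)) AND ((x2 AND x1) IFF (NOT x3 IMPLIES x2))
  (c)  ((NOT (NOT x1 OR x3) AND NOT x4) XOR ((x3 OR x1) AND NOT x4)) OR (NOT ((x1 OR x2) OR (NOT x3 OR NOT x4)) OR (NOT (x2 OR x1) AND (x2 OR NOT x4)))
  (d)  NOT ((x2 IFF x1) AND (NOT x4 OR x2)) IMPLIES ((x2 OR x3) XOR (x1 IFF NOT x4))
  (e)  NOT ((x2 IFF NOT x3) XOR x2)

e

(a) disagrees with g on (0,0,0,0) (formula → 0, table → 1); rule it out.
(b) disagrees with g on (0,0,0,0) (formula → 0, table → 1); rule it out.
(c) disagrees with g on (0,0,0,1) (formula → 0, table → 1); rule it out.
(d) disagrees with g on (0,0,1,0) (formula → 1, table → 0); rule it out.
(e) is the remaining candidate, and it agrees with g on all 16 inputs.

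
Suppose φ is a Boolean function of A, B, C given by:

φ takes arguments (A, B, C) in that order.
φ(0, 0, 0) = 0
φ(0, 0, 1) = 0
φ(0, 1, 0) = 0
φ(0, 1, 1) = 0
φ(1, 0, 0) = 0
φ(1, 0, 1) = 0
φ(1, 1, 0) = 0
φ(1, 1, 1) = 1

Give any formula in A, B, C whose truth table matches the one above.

The output is 1 only when every input is 1 — the AND of all inputs.

φ(A, B, C) = (A and B) and C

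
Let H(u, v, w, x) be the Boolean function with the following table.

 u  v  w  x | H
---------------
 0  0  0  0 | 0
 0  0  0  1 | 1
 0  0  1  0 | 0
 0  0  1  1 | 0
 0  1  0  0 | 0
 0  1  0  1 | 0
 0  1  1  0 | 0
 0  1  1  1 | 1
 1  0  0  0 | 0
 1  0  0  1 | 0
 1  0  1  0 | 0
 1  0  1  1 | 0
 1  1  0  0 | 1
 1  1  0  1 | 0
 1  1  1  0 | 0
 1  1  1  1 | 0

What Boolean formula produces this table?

H=1 on 3 inputs: (0,0,0,1), (0,1,1,1), (1,1,0,0). Reading each as a conjunction of literals (¬u·¬v·¬w·x, ¬u·v·w·x, u·v·¬w·¬x) and taking the OR gives the canonical DNF.

H(u, v, w, x) = ((((u' · v') · w') · x) + (((u' · v) · w) · x)) + (((u · v) · w') · x')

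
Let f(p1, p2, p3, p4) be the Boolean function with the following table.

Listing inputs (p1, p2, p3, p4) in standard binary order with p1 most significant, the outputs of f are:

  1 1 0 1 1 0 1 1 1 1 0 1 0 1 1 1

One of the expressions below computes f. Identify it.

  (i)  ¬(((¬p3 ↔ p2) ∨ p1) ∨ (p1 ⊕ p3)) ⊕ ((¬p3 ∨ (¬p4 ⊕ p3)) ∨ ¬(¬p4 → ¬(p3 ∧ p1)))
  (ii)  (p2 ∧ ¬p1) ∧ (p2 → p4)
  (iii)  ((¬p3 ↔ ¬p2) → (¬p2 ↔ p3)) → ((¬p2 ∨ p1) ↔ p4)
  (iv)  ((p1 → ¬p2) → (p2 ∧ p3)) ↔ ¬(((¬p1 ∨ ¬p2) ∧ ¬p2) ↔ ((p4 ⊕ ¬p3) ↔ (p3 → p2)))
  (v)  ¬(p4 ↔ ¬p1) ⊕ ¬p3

(i): at (0,0,0,0) it gives 0, but f = 1 — eliminated.
(ii): at (0,0,0,0) it gives 0, but f = 1 — eliminated.
(iv): at (0,0,0,1) it gives 0, but f = 1 — eliminated.
(v): at (0,0,0,0) it gives 0, but f = 1 — eliminated.
(iii) is the remaining candidate, and it agrees with f on all 16 inputs.

iii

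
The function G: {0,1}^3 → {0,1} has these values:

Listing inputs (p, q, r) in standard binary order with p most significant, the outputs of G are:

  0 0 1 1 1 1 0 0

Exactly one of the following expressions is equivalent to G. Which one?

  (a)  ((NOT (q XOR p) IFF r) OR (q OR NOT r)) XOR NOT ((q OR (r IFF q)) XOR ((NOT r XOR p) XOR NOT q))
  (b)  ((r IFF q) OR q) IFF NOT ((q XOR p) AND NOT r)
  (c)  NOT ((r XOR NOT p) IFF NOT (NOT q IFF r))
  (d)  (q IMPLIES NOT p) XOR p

(a) fails at (0,0,0): the formula yields 1, G is 0.
(b) fails at (0,0,0): the formula yields 1, G is 0.
(d) fails at (0,0,0): the formula yields 1, G is 0.
Only (c) survives; checking it on all 8 rows confirms it matches G.

c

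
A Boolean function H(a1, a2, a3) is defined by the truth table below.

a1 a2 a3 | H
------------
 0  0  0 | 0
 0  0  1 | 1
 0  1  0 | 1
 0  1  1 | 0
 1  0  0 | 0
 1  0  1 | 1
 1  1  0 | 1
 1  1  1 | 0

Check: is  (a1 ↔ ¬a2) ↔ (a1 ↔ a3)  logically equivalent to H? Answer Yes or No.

Yes

Check the formula against H row by row:
  a1=0, a2=0, a3=0: formula gives 0, H = 0 ✓
  a1=0, a2=0, a3=1: formula gives 1, H = 1 ✓
  a1=0, a2=1, a3=0: formula gives 1, H = 1 ✓
  a1=0, a2=1, a3=1: formula gives 0, H = 0 ✓
  a1=1, a2=0, a3=0: formula gives 0, H = 0 ✓
  … (the remaining 3 rows also agree.)
Every row agrees, so the formula is equivalent.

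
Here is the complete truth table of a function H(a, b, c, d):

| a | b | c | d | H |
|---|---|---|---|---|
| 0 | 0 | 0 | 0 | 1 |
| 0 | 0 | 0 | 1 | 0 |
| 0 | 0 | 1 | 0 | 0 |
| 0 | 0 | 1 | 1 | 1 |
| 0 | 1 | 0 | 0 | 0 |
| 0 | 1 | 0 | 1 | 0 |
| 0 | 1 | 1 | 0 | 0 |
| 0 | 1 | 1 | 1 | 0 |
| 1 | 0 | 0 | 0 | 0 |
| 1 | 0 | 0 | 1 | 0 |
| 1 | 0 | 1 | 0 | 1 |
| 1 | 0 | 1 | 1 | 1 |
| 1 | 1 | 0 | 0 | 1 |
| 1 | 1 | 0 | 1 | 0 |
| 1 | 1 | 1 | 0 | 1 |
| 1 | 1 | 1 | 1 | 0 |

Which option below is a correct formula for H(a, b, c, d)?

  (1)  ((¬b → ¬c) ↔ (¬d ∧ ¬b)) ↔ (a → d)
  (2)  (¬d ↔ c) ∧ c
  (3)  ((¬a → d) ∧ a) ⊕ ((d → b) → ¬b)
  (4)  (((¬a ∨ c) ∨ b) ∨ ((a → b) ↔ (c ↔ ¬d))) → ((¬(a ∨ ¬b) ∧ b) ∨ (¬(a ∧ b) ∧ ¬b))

(2) disagrees with H on (0,0,0,0) (formula → 0, table → 1); rule it out.
(3) disagrees with H on (0,0,0,1) (formula → 1, table → 0); rule it out.
(4) disagrees with H on (0,0,0,1) (formula → 1, table → 0); rule it out.
Only (1) survives; checking it on all 16 rows confirms it matches H.

1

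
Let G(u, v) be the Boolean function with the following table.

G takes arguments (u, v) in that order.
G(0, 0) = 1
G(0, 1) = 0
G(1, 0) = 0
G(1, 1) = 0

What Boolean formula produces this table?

Only row (0,0) gives 1. That row's minterm ¬u·¬v is G directly.

G(u, v) = ~u & ~v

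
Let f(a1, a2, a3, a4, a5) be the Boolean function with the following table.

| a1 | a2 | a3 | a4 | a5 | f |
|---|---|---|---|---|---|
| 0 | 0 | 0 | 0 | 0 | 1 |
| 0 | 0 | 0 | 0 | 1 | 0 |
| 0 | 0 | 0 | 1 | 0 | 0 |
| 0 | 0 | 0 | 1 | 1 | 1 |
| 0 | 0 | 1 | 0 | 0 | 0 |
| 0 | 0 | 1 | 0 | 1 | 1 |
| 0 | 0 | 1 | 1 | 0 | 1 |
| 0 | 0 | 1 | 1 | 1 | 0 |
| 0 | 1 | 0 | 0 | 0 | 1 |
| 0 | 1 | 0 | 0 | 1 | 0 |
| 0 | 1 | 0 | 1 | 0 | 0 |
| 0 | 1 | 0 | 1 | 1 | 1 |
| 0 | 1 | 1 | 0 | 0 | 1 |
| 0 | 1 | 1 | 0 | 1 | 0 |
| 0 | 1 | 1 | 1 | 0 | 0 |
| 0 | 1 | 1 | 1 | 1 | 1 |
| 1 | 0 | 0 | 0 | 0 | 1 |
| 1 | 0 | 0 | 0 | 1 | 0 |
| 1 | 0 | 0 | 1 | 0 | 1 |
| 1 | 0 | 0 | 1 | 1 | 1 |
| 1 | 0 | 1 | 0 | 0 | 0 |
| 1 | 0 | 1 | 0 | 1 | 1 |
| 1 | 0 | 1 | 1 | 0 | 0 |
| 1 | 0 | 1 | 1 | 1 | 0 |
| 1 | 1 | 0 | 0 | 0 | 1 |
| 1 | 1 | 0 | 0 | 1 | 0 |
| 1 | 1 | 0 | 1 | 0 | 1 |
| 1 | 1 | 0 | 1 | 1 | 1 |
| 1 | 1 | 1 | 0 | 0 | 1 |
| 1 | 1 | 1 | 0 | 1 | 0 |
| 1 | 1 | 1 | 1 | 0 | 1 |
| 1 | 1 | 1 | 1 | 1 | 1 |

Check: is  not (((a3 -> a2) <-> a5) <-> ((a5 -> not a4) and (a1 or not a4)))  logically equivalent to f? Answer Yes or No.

Yes

Evaluate not (((a3 -> a2) <-> a5) <-> ((a5 -> not a4) and (a1 or not a4))) on each row and compare to f:
  a1=0, a2=0, a3=0, a4=0, a5=0: formula gives 1, f = 1 ✓
  a1=0, a2=0, a3=0, a4=0, a5=1: formula gives 0, f = 0 ✓
  a1=0, a2=0, a3=0, a4=1, a5=0: formula gives 0, f = 0 ✓
  a1=0, a2=0, a3=0, a4=1, a5=1: formula gives 1, f = 1 ✓
  … (the remaining 28 rows also agree.)
Every row agrees, so the formula is equivalent.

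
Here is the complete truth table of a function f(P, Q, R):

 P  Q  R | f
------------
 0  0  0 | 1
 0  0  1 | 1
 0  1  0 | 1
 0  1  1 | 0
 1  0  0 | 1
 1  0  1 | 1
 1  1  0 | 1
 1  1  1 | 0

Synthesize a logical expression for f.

The 0-rows are (0,1,1), (1,1,1). Take each as a conjunction (¬P·Q·R, P·Q·R), form their disjunction, and complement — that gives a formula that is 1 everywhere f is.

f(P, Q, R) = ¬(((¬P ∧ Q) ∧ R) ∨ ((P ∧ Q) ∧ R))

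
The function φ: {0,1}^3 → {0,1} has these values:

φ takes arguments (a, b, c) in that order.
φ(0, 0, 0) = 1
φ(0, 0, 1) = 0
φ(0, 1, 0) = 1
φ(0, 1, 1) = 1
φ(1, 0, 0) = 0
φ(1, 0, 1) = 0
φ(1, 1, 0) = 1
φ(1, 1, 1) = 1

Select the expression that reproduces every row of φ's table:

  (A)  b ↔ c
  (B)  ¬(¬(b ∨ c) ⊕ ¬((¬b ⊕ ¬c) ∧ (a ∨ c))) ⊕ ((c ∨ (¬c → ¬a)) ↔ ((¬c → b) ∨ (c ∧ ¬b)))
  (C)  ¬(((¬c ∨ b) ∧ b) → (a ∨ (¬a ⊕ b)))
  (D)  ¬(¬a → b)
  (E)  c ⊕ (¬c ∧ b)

(A) fails at (0,1,0): the formula yields 0, φ is 1.
(C) fails at (0,0,0): the formula yields 0, φ is 1.
(D) fails at (0,0,1): the formula yields 1, φ is 0.
(E) fails at (0,0,0): the formula yields 0, φ is 1.
Only (B) survives; checking it on all 8 rows confirms it matches φ.

B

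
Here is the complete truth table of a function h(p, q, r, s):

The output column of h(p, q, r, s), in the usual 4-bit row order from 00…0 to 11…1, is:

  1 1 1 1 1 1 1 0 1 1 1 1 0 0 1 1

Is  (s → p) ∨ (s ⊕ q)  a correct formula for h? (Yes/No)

Evaluate (s → p) ∨ (s ⊕ q) on each row and compare to h:
  p=0, q=0, r=0, s=0: formula gives 1, h = 1 ✓
  p=0, q=0, r=0, s=1: formula gives 1, h = 1 ✓
  p=0, q=0, r=1, s=0: formula gives 1, h = 1 ✓
  p=0, q=0, r=1, s=1: formula gives 1, h = 1 ✓
  …
  p=0, q=1, r=0, s=1: formula gives 0, but h = 1 ✗
A single disagreement suffices: at (0,1,0,1) they differ, so the formula does not compute h.

No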